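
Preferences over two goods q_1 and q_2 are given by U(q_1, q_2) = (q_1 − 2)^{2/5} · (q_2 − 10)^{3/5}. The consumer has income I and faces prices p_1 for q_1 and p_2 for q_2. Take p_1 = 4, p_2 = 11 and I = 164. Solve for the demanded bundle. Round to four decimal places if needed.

q_1* = 6.6, q_2* = 12.5091

This is Cobb-Douglas in (q_1−2, q_2−10): tangency gives 0.4·p_2·(q_2−10) = 0.6·p_1·(q_1−2).
After buying the subsistence bundle (2, 10), a share 0.4 of the remaining income goes to q_1: q_1* = 2 + 0.4·(I − 2p_1 − 10p_2)/p_1.
Discretionary income = 164 − 2·4 − 10·11 = 46; q_1* = 2 + 0.4·46/4 = 6.6; q_2* = 10 + 0.6·46/11 = 12.5091.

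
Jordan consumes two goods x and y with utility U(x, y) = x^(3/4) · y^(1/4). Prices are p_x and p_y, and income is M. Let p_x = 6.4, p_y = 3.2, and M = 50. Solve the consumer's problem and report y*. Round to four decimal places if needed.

At p_x=6.4, p_y=3.2, M=50: y* = 0.25·50/3.2 = 3.9062.

y* = 3.9062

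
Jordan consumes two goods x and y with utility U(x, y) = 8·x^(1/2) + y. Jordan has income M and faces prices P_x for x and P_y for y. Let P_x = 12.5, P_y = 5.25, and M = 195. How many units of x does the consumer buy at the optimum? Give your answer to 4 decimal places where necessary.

Utility is quasi-linear in y; the FOC for x is 4/√x = P_x/P_y.
Thus x* = (4·P_y/P_x)² — independent of M — with the rest of income spent on y.
Plugging in: x* = (4·5.25/12.5)² = 2.8224.

x* = 2.8224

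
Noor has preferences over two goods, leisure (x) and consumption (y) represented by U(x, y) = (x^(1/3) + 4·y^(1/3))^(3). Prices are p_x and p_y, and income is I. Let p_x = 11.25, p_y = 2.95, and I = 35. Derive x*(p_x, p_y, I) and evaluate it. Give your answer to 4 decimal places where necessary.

x* = 0.1872

MU_x ∝ x^(-2/3), MU_y ∝ 4·y^(-2/3), so MRS = (1/4)·(y/x)^(2/3) = p_x/p_y.
Solve for the ratio: y/x = [4·p_x/p_y]^(1.5).
With the ratio pinned down, the budget gives x* = I/(p_x + p_y·(y/x)) and y* = (y/x)·x*.
Numerically y/x = 59.577976, so x* = 35/(11.25 + 2.95·59.577976) = 0.1872.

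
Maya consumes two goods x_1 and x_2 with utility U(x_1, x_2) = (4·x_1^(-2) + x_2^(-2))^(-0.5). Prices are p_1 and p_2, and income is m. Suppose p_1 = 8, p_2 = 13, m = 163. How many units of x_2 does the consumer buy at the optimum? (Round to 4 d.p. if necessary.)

MRS = MU_x_1/MU_x_2 = 4·(x_2/x_1)^(3). Set equal to p_1/p_2.
Hence x_2/x_1 = ((1/4)·p_1/p_2)^(1/(3)), i.e. raised to the 1/3 power.
With the ratio pinned down, the budget gives x_1* = m/(p_1 + p_2·(x_2/x_1)) and x_2* = (x_2/x_1)·x_1*.
Numerically x_2/x_1 = 0.535832, so x_1* = 163/(8 + 13·0.535832) = 10.8915 and x_2* = 0.535832·10.8915 = 5.836.

x_2* = 5.836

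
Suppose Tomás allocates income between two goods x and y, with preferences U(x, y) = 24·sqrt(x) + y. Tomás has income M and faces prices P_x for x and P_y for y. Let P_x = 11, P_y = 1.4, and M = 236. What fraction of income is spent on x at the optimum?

MU_x = 12/√x, MU_y = 1. Tangency: 12/√x = P_x/P_y.
Thus x* = (12·P_y/P_x)² — independent of M — with the rest of income spent on y.
Plugging in: x* = (12·1.4/11)² = 2.3326, y* = 150.2442.
Expenditure on x: 11·2.3326 = 25.6582; share = 0.1087.

share on x = 0.1087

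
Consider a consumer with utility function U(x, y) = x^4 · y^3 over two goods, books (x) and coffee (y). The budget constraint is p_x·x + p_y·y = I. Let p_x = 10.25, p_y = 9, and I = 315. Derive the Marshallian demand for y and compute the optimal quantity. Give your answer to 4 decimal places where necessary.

The MRS is (4/3)·y/x. Set MRS = p_x/p_y.
So 4·p_y·y = 3·p_x·x; combined with the budget, a share 4/7 of income goes to x.
Demand: x*(p_x,p_y,I) = 4/7·I/p_x and y* = 3/7·I/p_y.
At p_x=10.25, p_y=9, I=315: y* = 3/7·315/9 = 15.

y* = 15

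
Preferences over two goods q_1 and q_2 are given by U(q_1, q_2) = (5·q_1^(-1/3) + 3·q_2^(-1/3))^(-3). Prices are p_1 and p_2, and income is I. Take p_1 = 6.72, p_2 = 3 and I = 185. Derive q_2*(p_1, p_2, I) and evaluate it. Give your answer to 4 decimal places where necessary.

MU_q_1 ∝ 5·q_1^(-4/3), MU_q_2 ∝ 3·q_2^(-4/3), so MRS = (5/3)·(q_2/q_1)^(4/3) = p_1/p_2.
Hence q_2/q_1 = ((3/5)·p_1/p_2)^(1/(4/3)), i.e. raised to the 0.75 power.
With the ratio pinned down, the budget gives q_1* = I/(p_1 + p_2·(q_2/q_1)) and q_2* = (q_2/q_1)·q_1*.
Numerically q_2/q_1 = 1.248244, so q_1* = 185/(6.72 + 3·1.248244) = 17.6784 and q_2* = 1.248244·17.6784 = 22.067.

q_2* = 22.067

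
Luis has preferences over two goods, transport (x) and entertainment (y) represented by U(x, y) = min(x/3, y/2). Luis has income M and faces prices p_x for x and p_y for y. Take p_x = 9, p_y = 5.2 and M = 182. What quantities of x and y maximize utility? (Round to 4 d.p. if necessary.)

Here 3·9 + 2·5.2 = 37.4, giving x* = 14.5989 and y* = 9.7326.

x* = 14.5989, y* = 9.7326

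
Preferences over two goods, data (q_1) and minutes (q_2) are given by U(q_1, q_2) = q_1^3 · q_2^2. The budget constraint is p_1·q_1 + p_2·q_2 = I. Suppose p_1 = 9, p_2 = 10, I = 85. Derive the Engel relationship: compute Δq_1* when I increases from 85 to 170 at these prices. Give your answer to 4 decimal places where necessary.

Tangency: MRS = (3/2)·q_2/q_1 = p_1/p_2.
Rearranging, p_2·q_2 = (2/3)·p_1·q_1. Substituting into the budget gives p_1·q_1·(1 + (2/3)) = I.
Demand: q_1*(p_1,p_2,I) = 0.6·I/p_1 and q_2* = 0.4·I/p_2.
At p_1=9, p_2=10, I=85: q_1* = 0.6·85/9 = 5.6667.
At I' = 170: q_1* = 11.3333. Change: 11.3333 − 5.6667 = 5.6667.

Δq_1* = 5.6667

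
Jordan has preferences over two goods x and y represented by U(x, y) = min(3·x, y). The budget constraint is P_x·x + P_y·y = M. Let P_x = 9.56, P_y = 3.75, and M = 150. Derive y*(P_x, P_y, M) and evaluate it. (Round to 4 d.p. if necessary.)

Leontief preferences: the optimum is at the kink where x/1 = y/3, i.e. y = 3·x.
Budget: P_x·x + P_y·3·x = M, so (P_x + 3·P_y)·x = M.
Demand: x*(P_x,P_y,M) = M/(P_x + 3·P_y), y* = 3·M/(P_x + 3·P_y).
Here 9.56 + 3·3.75 = 20.81, giving y* = 21.6242.

y* = 21.6242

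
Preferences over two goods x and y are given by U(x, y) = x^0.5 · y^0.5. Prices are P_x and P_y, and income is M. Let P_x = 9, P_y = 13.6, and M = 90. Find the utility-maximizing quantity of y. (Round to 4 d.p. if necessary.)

y* = 3.3088

Demand: x*(P_x,P_y,M) = 0.5·M/P_x and y* = 0.5·M/P_y.
At P_x=9, P_y=13.6, M=90: y* = 0.5·90/13.6 = 3.3088.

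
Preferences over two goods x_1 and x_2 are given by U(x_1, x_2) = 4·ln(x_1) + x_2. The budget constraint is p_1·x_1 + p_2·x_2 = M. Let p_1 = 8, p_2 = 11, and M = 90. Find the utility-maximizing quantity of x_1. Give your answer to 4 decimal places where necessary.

MU_x_1 = 4/x_1, MU_x_2 = 1. Tangency: 4/x_1 = p_1/p_2.
So x_1*(p_1,p_2) = 4·p_2/p_1, independent of income; and x_2* = (M − 4·p_2)/p_2.
At the given prices: x_1* = 4·11/8 = 5.5.

x_1* = 5.5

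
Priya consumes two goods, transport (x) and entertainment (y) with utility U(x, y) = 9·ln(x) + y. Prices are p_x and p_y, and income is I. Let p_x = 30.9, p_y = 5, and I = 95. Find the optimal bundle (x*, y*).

MU_x = 9/x, MU_y = 1. Tangency: 9/x = p_x/p_y.
So x*(p_x,p_y) = 9·p_y/p_x, independent of income; and y* = (I − 9·p_y)/p_y.
At the given prices: x* = 9·5/30.9 = 1.4563, and y* = 10.

x* = 1.4563, y* = 10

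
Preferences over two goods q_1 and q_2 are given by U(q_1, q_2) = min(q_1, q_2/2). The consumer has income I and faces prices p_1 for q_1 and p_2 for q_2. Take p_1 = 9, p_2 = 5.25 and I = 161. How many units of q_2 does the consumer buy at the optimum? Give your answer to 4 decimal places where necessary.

q_2* = 16.5128

Here 9 + 2·5.25 = 19.5, giving q_2* = 16.5128.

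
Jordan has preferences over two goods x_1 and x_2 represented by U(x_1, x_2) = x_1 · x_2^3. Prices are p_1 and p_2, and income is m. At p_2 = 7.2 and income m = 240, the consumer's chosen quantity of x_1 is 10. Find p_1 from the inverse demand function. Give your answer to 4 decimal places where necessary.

p_1 = 6

The MRS is (1/3)·x_2/x_1. Set MRS = p_1/p_2.
Rearranging, p_2·x_2 = 3·p_1·x_1. Substituting into the budget gives p_1·x_1·(1 + 3) = m.
Demand: x_1*(p_1,p_2,m) = 0.25·m/p_1 and x_2* = 0.75·m/p_2.
Set x_1* = 10 in the demand function and solve for p_1: p_1 = 6.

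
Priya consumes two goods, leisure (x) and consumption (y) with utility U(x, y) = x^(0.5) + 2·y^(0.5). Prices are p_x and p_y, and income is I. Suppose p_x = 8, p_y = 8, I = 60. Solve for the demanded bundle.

x* = 1.5, y* = 6

MU_x ∝ x^(-0.5), MU_y ∝ 2·y^(-0.5), so MRS = (1/2)·(y/x)^(0.5) = p_x/p_y.
Solve for the ratio: y/x = [2·p_x/p_y]^(2).
Substitute y = (y/x)·x into the budget: x* = I/(p_x + p_y·(y/x)).
Numerically y/x = 4, so x* = 60/(8 + 8·4) = 1.5 and y* = 4·1.5 = 6.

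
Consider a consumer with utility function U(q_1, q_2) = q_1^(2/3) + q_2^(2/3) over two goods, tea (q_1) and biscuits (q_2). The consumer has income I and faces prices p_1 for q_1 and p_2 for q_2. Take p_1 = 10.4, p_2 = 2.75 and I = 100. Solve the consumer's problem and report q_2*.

MRS = MU_q_1/MU_q_2 = (q_2/q_1)^(1/3). Set equal to p_1/p_2.
Solve for the ratio: q_2/q_1 = [p_1/p_2]^(3).
With the ratio pinned down, the budget gives q_1* = I/(p_1 + p_2·(q_2/q_1)) and q_2* = (q_2/q_1)·q_1*.
Numerically q_2/q_1 = 54.088126, so q_1* = 100/(10.4 + 2.75·54.088126) = 0.6284 and q_2* = 54.088126·0.6284 = 33.9873.

q_2* = 33.9873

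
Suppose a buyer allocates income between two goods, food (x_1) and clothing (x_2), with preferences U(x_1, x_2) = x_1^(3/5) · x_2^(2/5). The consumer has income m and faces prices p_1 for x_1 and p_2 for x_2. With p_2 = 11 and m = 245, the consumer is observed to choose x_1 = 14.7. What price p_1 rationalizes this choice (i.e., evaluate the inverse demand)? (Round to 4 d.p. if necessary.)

p_1 = 10

Tangency: MRS = (3/2)·x_2/x_1 = p_1/p_2.
Rearranging, p_2·x_2 = (2/3)·p_1·x_1. Substituting into the budget gives p_1·x_1·(1 + (2/3)) = m.
Demand: x_1*(p_1,p_2,m) = 0.6·m/p_1 and x_2* = 0.4·m/p_2.
Set x_1* = 14.7 in the demand function and solve for p_1: p_1 = 10.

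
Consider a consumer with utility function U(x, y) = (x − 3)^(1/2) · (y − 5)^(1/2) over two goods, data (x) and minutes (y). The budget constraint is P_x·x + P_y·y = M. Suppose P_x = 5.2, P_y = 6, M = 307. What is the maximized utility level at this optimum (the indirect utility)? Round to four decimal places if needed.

This is Cobb-Douglas in (x−3, y−5): tangency gives 0.5·P_y·(y−5) = 0.5·P_x·(x−3).
After buying the subsistence bundle (3, 5), a share 0.5 of the remaining income goes to x: x* = 3 + 0.5·(M − 3P_x − 5P_y)/P_x.
Discretionary income = 307 − 3·5.2 − 5·6 = 261.4; x* = 3 + 0.5·261.4/5.2 = 28.1346; y* = 5 + 0.5·261.4/6 = 26.7833.
Utility at the optimum: U(28.1346, 26.7833) = 23.3991.

V = 23.3991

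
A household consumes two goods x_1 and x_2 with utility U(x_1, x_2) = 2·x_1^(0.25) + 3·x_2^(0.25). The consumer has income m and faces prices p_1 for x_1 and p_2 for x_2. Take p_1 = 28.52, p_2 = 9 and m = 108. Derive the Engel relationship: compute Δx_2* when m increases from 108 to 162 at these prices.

Δx_2* = 4.2965

From the CES first-order condition, (2/3)·(x_2/x_1)^(0.75) = p_1/p_2.
Solve for the ratio: x_2/x_1 = [(3/2)·p_1/p_2]^(4/3).
Substitute x_2 = (x_2/x_1)·x_1 into the budget: x_1* = m/(p_1 + p_2·(x_2/x_1)).
Numerically x_2/x_1 = 7.992164, so x_1* = 108/(28.52 + 9·7.992164) = 1.0752 and x_2* = 7.992164·1.0752 = 8.5929.
At m' = 162: x_2* = 12.8894. Change: 12.8894 − 8.5929 = 4.2965.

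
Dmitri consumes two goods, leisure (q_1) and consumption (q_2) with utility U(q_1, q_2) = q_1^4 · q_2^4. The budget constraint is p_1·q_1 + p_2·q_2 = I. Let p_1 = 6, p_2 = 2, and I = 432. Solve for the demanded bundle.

Demand: q_1*(p_1,p_2,I) = 0.5·I/p_1 and q_2* = 0.5·I/p_2.
At p_1=6, p_2=2, I=432: q_1* = 0.5·432/6 = 36, q_2* = 108.

q_1* = 36, q_2* = 108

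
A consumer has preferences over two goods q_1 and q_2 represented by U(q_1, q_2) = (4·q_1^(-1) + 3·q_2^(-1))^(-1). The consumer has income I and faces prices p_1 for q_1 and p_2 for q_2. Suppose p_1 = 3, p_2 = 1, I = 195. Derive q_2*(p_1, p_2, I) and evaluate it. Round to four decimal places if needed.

q_2* = 65

From the CES first-order condition, (4/3)·(q_2/q_1)^(2) = p_1/p_2.
Solve for the ratio: q_2/q_1 = [(3/4)·p_1/p_2]^(0.5).
With the ratio pinned down, the budget gives q_1* = I/(p_1 + p_2·(q_2/q_1)) and q_2* = (q_2/q_1)·q_1*.
Numerically q_2/q_1 = 1.5, so q_1* = 195/(3 + 1·1.5) = 43.3333 and q_2* = 1.5·43.3333 = 65.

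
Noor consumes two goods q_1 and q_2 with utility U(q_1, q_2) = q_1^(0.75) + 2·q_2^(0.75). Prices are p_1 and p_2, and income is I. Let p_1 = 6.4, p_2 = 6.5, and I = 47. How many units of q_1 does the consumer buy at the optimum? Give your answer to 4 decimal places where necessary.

q_1* = 0.4513

MRS = MU_q_1/MU_q_2 = (1/2)·(q_2/q_1)^(0.25). Set equal to p_1/p_2.
Hence q_2/q_1 = (2·p_1/p_2)^(1/(0.25)), i.e. raised to the 4 power.
With the ratio pinned down, the budget gives q_1* = I/(p_1 + p_2·(q_2/q_1)) and q_2* = (q_2/q_1)·q_1*.
Numerically q_2/q_1 = 15.037874, so q_1* = 47/(6.4 + 6.5·15.037874) = 0.4513.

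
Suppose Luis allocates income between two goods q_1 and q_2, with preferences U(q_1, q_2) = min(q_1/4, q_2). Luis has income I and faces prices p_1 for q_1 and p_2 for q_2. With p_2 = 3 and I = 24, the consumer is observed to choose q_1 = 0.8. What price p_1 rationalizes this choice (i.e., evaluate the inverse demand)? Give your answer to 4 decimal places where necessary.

p_1 = 29.25

Leontief preferences: the optimum is at the kink where q_1/4 = q_2/1, i.e. q_2 = (1/4)·q_1.
Budget: p_1·q_1 + p_2·(1/4)·q_1 = I, so (4·p_1 + p_2)·q_1 = 4·I.
Demand: q_1*(p_1,p_2,I) = 4·I/(4·p_1 + p_2), q_2* = I/(4·p_1 + p_2).
Set q_1* = 0.8 in the demand function and solve for p_1: p_1 = 29.25.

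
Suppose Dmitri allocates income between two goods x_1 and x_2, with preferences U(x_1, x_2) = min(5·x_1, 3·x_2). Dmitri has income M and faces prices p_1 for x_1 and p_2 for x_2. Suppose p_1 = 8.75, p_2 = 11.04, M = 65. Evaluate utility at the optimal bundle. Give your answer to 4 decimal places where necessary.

With perfect complements, no substitution: consume in ratio x_1:x_2 = 3:5.
Budget: p_1·x_1 + p_2·(5/3)·x_1 = M, so (3·p_1 + 5·p_2)·x_1 = 3·M.
Demand: x_1*(p_1,p_2,M) = 3·M/(3·p_1 + 5·p_2), x_2* = 5·M/(3·p_1 + 5·p_2).
Here 3·8.75 + 5·11.04 = 81.45, giving x_1* = 2.3941 and x_2* = 3.9902.
Utility at the optimum: U(2.3941, 3.9902) = 11.9705.

V = 11.9705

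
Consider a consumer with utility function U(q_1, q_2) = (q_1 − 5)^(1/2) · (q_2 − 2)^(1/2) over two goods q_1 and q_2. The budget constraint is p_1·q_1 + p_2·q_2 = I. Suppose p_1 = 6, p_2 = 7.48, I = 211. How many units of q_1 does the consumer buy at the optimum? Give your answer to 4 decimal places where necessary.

Let q_1' = q_1−5, q_2' = q_2−2. MRS = q_2'/q_1' = p_1/p_2.
After buying the subsistence bundle (5, 2), a share 0.5 of the remaining income goes to q_1: q_1* = 5 + 0.5·(I − 5p_1 − 2p_2)/p_1.
Discretionary income = 211 − 5·6 − 2·7.48 = 166.04; q_1* = 5 + 0.5·166.04/6 = 18.8367.

q_1* = 18.8367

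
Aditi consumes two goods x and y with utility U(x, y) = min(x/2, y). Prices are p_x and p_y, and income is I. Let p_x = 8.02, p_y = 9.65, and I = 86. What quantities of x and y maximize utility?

Leontief preferences: the optimum is at the kink where x/2 = y/1, i.e. y = (1/2)·x.
Budget: p_x·x + p_y·(1/2)·x = I, so (2·p_x + p_y)·x = 2·I.
Demand: x*(p_x,p_y,I) = 2·I/(2·p_x + p_y), y* = I/(2·p_x + p_y).
Here 2·8.02 + 9.65 = 25.69, giving x* = 6.6952 and y* = 3.3476.

x* = 6.6952, y* = 3.3476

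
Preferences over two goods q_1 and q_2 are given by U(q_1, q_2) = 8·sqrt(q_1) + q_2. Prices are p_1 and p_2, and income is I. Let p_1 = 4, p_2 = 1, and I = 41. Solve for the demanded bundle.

Utility is quasi-linear in q_2; the FOC for q_1 is 4/√q_1 = p_1/p_2.
Solve: √q_1 = 4·p_2/p_1, so q_1*(p_1,p_2) = (4·p_2/p_1)², and q_2* = (I − p_1·q_1*)/p_2.
Plugging in: q_1* = (4·1/4)² = 1, q_2* = 37.

q_1* = 1, q_2* = 37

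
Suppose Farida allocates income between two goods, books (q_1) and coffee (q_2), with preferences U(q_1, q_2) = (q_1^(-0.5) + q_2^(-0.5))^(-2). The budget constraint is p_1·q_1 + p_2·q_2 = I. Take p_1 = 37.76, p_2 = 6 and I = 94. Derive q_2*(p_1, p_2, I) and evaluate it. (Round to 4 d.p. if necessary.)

From the CES first-order condition, (q_2/q_1)^(1.5) = p_1/p_2.
Hence q_2/q_1 = (p_1/p_2)^(1/(1.5)), i.e. raised to the 2/3 power.
Substitute q_2 = (q_2/q_1)·q_1 into the budget: q_1* = I/(p_1 + p_2·(q_2/q_1)).
Numerically q_2/q_1 = 3.408687, so q_1* = 94/(37.76 + 6·3.408687) = 1.6148 and q_2* = 3.408687·1.6148 = 5.5043.

q_2* = 5.5043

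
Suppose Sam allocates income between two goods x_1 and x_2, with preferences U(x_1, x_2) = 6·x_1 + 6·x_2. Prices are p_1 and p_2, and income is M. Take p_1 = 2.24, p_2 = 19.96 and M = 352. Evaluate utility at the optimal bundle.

V = 942.8571

Perfect substitutes: compare marginal utility per dollar. 6/p_1 vs 6/p_2 → 2.6786 vs 0.3006.
x_1 gives more utility per dollar, so spend all income on x_1: x_1* = M/p_1, x_2* = 0.
Numerically: x_1* = 157.1429, x_2* = 0.
Utility at the optimum: U(157.1429, 0) = 942.8571.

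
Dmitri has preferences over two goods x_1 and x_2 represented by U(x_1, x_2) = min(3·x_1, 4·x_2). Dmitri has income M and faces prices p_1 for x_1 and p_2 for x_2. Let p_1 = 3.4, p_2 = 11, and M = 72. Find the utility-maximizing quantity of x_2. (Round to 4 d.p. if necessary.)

x_2* = 4.6352

With perfect complements, no substitution: consume in ratio x_1:x_2 = 4:3.
Budget: p_1·x_1 + p_2·(3/4)·x_1 = M, so (4·p_1 + 3·p_2)·x_1 = 4·M.
Demand: x_1*(p_1,p_2,M) = 4·M/(4·p_1 + 3·p_2), x_2* = 3·M/(4·p_1 + 3·p_2).
Here 4·3.4 + 3·11 = 46.6, giving x_2* = 4.6352.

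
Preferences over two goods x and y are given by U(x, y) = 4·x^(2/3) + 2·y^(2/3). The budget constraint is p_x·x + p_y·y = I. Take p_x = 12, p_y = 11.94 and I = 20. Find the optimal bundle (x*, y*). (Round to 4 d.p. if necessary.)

x* = 1.4798, y* = 0.1878

With the ratio pinned down, the budget gives x* = I/(p_x + p_y·(y/x)) and y* = (y/x)·x*.
Numerically y/x = 0.126894, so x* = 20/(12 + 11.94·0.126894) = 1.4798 and y* = 0.126894·1.4798 = 0.1878.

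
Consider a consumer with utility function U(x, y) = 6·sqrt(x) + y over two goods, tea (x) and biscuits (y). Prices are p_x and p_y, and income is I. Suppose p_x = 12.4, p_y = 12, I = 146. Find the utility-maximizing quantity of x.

Set MRS = p_x/p_y: 3·x^(−1/2) = p_x/p_y.
Solve: √x = 3·p_y/p_x, so x*(p_x,p_y) = (3·p_y/p_x)², and y* = (I − p_x·x*)/p_y.
Plugging in: x* = (3·12/12.4)² = 8.4287.

x* = 8.4287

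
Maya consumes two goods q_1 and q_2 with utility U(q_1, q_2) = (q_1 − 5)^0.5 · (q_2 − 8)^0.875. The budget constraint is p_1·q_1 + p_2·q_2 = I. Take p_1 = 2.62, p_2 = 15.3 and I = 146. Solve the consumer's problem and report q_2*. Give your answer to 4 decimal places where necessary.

q_2* = 8.4367

MRS = (4/7)·(q_2−8)/(q_1−5). Tangency with p_1/p_2 gives q_2−8 = (7/4)·(p_1/p_2)·(q_1−5).
After buying the subsistence bundle (5, 8), a share 4/11 of the remaining income goes to q_1: q_1* = 5 + 4/11·(I − 5p_1 − 8p_2)/p_1.
Discretionary income = 146 − 5·2.62 − 8·15.3 = 10.5; q_2* = 8 + 7/11·10.5/15.3 = 8.4367.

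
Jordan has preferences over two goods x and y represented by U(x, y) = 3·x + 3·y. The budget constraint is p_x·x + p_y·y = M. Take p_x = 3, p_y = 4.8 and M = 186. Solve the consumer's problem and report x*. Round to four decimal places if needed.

Linear utility — the consumer picks whichever good has higher MU/price: 3/3 = 1 vs 3/4.8 = 0.625.
x gives more utility per dollar, so spend all income on x: x* = M/p_x, y* = 0.
Numerically: x* = 62, y* = 0.

x* = 62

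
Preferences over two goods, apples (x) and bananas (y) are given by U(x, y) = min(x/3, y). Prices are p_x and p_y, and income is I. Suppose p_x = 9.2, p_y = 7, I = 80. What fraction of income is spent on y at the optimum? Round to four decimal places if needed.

share on y = 0.2023

Leontief preferences: the optimum is at the kink where x/3 = y/1, i.e. y = (1/3)·x.
Budget: p_x·x + p_y·(1/3)·x = I, so (3·p_x + p_y)·x = 3·I.
Demand: x*(p_x,p_y,I) = 3·I/(3·p_x + p_y), y* = I/(3·p_x + p_y).
Here 3·9.2 + 7 = 34.6, giving x* = 6.9364 and y* = 2.3121.
Expenditure on y: 7·2.3121 = 16.185; share = 0.2023.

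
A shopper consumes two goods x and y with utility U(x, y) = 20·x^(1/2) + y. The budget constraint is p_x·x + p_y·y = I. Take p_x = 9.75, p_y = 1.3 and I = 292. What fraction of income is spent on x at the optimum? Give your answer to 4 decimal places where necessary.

Solve: √x = 10·p_y/p_x, so x*(p_x,p_y) = (10·p_y/p_x)², and y* = (I − p_x·x*)/p_y.
Plugging in: x* = (10·1.3/9.75)² = 1.7778, y* = 211.2821.
Expenditure on x: 9.75·1.7778 = 17.3333; share = 0.0594.

share on x = 0.0594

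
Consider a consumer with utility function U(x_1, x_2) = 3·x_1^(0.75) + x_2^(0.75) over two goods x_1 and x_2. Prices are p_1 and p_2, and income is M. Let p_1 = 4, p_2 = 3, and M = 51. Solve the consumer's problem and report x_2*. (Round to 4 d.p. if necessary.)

x_2* = 0.4833

MRS = MU_x_1/MU_x_2 = 3·(x_2/x_1)^(0.25). Set equal to p_1/p_2.
Solve for the ratio: x_2/x_1 = [(1/3)·p_1/p_2]^(4).
With the ratio pinned down, the budget gives x_1* = M/(p_1 + p_2·(x_2/x_1)) and x_2* = (x_2/x_1)·x_1*.
Numerically x_2/x_1 = 0.039018, so x_1* = 51/(4 + 3·0.039018) = 12.3875 and x_2* = 0.039018·12.3875 = 0.4833.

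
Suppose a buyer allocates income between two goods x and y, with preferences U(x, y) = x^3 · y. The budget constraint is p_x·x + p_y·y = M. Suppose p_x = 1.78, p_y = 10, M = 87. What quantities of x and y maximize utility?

The MRS is 3·y/x. Set MRS = p_x/p_y.
So 3·p_y·y = p_x·x; combined with the budget, a share 0.75 of income goes to x.
Demand: x*(p_x,p_y,M) = 0.75·M/p_x and y* = 0.25·M/p_y.
At p_x=1.78, p_y=10, M=87: x* = 0.75·87/1.78 = 36.6573, y* = 2.175.

x* = 36.6573, y* = 2.175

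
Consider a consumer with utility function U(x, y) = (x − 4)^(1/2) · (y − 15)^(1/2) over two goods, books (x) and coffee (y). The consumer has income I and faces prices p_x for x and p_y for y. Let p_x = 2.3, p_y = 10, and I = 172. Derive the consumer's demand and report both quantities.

After buying the subsistence bundle (4, 15), a share 0.5 of the remaining income goes to x: x* = 4 + 0.5·(I − 4p_x − 15p_y)/p_x.
Discretionary income = 172 − 4·2.3 − 15·10 = 12.8; x* = 4 + 0.5·12.8/2.3 = 6.7826; y* = 15 + 0.5·12.8/10 = 15.64.

x* = 6.7826, y* = 15.64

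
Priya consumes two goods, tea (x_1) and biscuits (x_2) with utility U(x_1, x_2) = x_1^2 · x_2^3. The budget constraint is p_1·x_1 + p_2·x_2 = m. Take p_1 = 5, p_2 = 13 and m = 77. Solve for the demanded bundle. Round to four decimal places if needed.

x_1* = 6.16, x_2* = 3.5538

Tangency: MRS = (2/3)·x_2/x_1 = p_1/p_2.
Rearranging, p_2·x_2 = (3/2)·p_1·x_1. Substituting into the budget gives p_1·x_1·(1 + (3/2)) = m.
Demand: x_1*(p_1,p_2,m) = 0.4·m/p_1 and x_2* = 0.6·m/p_2.
At p_1=5, p_2=13, m=77: x_1* = 0.4·77/5 = 6.16, x_2* = 3.5538.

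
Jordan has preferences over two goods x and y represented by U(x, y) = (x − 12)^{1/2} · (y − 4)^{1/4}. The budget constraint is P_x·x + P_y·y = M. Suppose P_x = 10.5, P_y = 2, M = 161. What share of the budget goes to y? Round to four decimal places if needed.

share on y = 0.1056

Let x' = x−12, y' = y−4. MRS = 2·y'/x' = P_x/P_y.
After buying the subsistence bundle (12, 4), a share 2/3 of the remaining income goes to x: x* = 12 + 2/3·(M − 12P_x − 4P_y)/P_x.
Discretionary income = 161 − 12·10.5 − 4·2 = 27; x* = 12 + 2/3·27/10.5 = 13.7143; y* = 4 + 1/3·27/2 = 8.5.
Expenditure on y: 2·8.5 = 17; share = 0.1056.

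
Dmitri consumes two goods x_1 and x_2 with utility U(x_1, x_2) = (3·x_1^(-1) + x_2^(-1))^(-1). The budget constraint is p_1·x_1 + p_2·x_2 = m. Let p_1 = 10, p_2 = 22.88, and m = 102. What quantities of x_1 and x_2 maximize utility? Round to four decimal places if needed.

x_1* = 5.4449, x_2* = 2.0783

MRS = MU_x_1/MU_x_2 = 3·(x_2/x_1)^(2). Set equal to p_1/p_2.
Hence x_2/x_1 = ((1/3)·p_1/p_2)^(1/(2)), i.e. raised to the 0.5 power.
With the ratio pinned down, the budget gives x_1* = m/(p_1 + p_2·(x_2/x_1)) and x_2* = (x_2/x_1)·x_1*.
Numerically x_2/x_1 = 0.381691, so x_1* = 102/(10 + 22.88·0.381691) = 5.4449 and x_2* = 0.381691·5.4449 = 2.0783.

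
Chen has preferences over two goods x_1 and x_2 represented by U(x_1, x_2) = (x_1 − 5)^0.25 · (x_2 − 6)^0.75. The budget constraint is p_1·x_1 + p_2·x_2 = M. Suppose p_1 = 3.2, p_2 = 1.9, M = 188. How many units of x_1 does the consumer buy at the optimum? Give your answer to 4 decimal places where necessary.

x_1* = 17.5469

This is Cobb-Douglas in (x_1−5, x_2−6): tangency gives 0.25·p_2·(x_2−6) = 0.75·p_1·(x_1−5).
After buying the subsistence bundle (5, 6), a share 0.25 of the remaining income goes to x_1: x_1* = 5 + 0.25·(M − 5p_1 − 6p_2)/p_1.
Discretionary income = 188 − 5·3.2 − 6·1.9 = 160.6; x_1* = 5 + 0.25·160.6/3.2 = 17.5469.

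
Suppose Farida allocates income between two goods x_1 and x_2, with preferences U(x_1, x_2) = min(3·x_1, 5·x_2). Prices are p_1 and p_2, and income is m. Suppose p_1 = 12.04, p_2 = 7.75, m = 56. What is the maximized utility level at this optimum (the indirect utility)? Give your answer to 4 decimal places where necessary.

With perfect complements, no substitution: consume in ratio x_1:x_2 = 5:3.
Budget: p_1·x_1 + p_2·(3/5)·x_1 = m, so (5·p_1 + 3·p_2)·x_1 = 5·m.
Demand: x_1*(p_1,p_2,m) = 5·m/(5·p_1 + 3·p_2), x_2* = 3·m/(5·p_1 + 3·p_2).
Here 5·12.04 + 3·7.75 = 83.45, giving x_1* = 3.3553 and x_2* = 2.0132.
Utility at the optimum: U(3.3553, 2.0132) = 10.0659.

V = 10.0659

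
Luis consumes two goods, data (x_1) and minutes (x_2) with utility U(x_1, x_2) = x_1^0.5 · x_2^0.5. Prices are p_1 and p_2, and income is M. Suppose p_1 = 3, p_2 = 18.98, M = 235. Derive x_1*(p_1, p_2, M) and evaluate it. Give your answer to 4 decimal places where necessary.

x_1* = 39.1667

MU_x_1/MU_x_2 = (0.5·x_2)/(0.5·x_1); tangency sets this equal to p_1/p_2.
So 0.5·p_2·x_2 = 0.5·p_1·x_1; combined with the budget, a share 0.5 of income goes to x_1.
Demand: x_1*(p_1,p_2,M) = 0.5·M/p_1 and x_2* = 0.5·M/p_2.
At p_1=3, p_2=18.98, M=235: x_1* = 0.5·235/3 = 39.1667.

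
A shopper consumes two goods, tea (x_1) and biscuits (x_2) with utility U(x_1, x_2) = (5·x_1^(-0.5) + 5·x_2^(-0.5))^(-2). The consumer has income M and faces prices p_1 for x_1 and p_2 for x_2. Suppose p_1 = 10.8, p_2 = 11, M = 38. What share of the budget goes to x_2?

MU_x_1 ∝ 5·x_1^(-1.5), MU_x_2 ∝ 5·x_2^(-1.5), so MRS = (x_2/x_1)^(1.5) = p_1/p_2.
Hence x_2/x_1 = (p_1/p_2)^(1/(1.5)), i.e. raised to the 2/3 power.
With the ratio pinned down, the budget gives x_1* = M/(p_1 + p_2·(x_2/x_1)) and x_2* = (x_2/x_1)·x_1*.
Numerically x_2/x_1 = 0.987842, so x_1* = 38/(10.8 + 11·0.987842) = 1.7539 and x_2* = 0.987842·1.7539 = 1.7326.
Expenditure on x_2: 11·1.7326 = 19.0581; share = 0.5015.

share on x_2 = 0.5015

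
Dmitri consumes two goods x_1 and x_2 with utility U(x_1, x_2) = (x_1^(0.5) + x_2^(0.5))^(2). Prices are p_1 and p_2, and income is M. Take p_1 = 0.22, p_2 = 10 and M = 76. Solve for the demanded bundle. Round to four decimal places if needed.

x_1* = 338.0181, x_2* = 0.1636

MRS = MU_x_1/MU_x_2 = (x_2/x_1)^(0.5). Set equal to p_1/p_2.
Solve for the ratio: x_2/x_1 = [p_1/p_2]^(2).
With the ratio pinned down, the budget gives x_1* = M/(p_1 + p_2·(x_2/x_1)) and x_2* = (x_2/x_1)·x_1*.
Numerically x_2/x_1 = 0.000484, so x_1* = 76/(0.22 + 10·0.000484) = 338.0181 and x_2* = 0.000484·338.0181 = 0.1636.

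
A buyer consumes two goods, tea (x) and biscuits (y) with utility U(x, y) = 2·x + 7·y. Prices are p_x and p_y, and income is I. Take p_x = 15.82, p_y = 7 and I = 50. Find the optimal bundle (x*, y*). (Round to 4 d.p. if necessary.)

x* = 0, y* = 7.1429

Linear utility — the consumer picks whichever good has higher MU/price: 2/15.82 = 0.1264 vs 7/7 = 1.
y gives more utility per dollar, so spend all income on y: y* = I/p_y, x* = 0.
Numerically: x* = 0, y* = 7.1429.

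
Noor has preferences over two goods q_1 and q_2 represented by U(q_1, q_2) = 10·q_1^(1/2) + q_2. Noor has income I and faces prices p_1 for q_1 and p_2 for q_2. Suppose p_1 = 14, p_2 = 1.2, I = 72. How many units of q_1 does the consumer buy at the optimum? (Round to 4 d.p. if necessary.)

q_1* = 0.1837

Utility is quasi-linear in q_2; the FOC for q_1 is 5/√q_1 = p_1/p_2.
Solve: √q_1 = 5·p_2/p_1, so q_1*(p_1,p_2) = (5·p_2/p_1)², and q_2* = (I − p_1·q_1*)/p_2.
Plugging in: q_1* = (5·1.2/14)² = 0.1837.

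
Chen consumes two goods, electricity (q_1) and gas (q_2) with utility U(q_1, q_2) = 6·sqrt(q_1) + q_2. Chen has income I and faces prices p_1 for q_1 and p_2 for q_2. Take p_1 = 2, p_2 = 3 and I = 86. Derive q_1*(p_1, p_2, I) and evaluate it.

q_1* = 20.25

Thus q_1* = (3·p_2/p_1)² — independent of I — with the rest of income spent on q_2.
Plugging in: q_1* = (3·3/2)² = 20.25.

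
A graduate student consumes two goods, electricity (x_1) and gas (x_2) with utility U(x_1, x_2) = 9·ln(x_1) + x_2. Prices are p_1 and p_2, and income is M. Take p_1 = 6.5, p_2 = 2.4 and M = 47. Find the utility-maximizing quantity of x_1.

MU_x_1 = 9/x_1, MU_x_2 = 1. Tangency: 9/x_1 = p_1/p_2.
So x_1*(p_1,p_2) = 9·p_2/p_1, independent of income; and x_2* = (M − 9·p_2)/p_2.
At the given prices: x_1* = 9·2.4/6.5 = 3.3231.

x_1* = 3.3231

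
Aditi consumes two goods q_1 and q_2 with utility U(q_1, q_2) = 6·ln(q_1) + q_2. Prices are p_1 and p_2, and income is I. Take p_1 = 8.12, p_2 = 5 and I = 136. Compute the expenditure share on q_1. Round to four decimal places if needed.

MU_q_1 = 6/q_1, MU_q_2 = 1. Tangency: 6/q_1 = p_1/p_2.
So q_1*(p_1,p_2) = 6·p_2/p_1, independent of income; and q_2* = (I − 6·p_2)/p_2.
At the given prices: q_1* = 6·5/8.12 = 3.6946, and q_2* = 21.2.
Expenditure on q_1: 8.12·3.6946 = 30; share = 0.2206.

share on q_1 = 0.2206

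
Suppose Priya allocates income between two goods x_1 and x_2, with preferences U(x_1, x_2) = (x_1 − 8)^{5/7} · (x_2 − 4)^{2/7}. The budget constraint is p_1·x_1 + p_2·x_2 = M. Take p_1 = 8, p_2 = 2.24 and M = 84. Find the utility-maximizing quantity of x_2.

MRS = (5/2)·(x_2−4)/(x_1−8). Tangency with p_1/p_2 gives x_2−4 = (2/5)·(p_1/p_2)·(x_1−8).
Substituting into the budget: x_1* = 8 + 5/7·(M − 8·p_1 − 4·p_2)/p_1, and x_2* = 4 + 2/7·(…)/p_2.
Discretionary income = 84 − 8·8 − 4·2.24 = 11.04; x_2* = 4 + 2/7·11.04/2.24 = 5.4082.

x_2* = 5.4082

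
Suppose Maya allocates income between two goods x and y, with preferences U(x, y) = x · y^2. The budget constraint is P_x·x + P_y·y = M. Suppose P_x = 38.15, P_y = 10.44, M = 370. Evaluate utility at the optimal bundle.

V = 1804.7035

The MRS is (1/2)·y/x. Set MRS = P_x/P_y.
Rearranging, P_y·y = 2·P_x·x. Substituting into the budget gives P_x·x·(1 + 2) = M.
Demand: x*(P_x,P_y,M) = 1/3·M/P_x and y* = 2/3·M/P_y.
At P_x=38.15, P_y=10.44, M=370: x* = 1/3·370/38.15 = 3.2329, y* = 23.6271.
Utility at the optimum: U(3.2329, 23.6271) = 1804.7035.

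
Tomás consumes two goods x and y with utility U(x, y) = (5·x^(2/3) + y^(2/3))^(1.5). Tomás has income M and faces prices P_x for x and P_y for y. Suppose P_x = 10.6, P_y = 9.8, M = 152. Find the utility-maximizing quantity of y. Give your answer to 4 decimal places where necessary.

MU_x ∝ 5·x^(-1/3), MU_y ∝ y^(-1/3), so MRS = 5·(y/x)^(1/3) = P_x/P_y.
Hence y/x = ((1/5)·P_x/P_y)^(1/(1/3)), i.e. raised to the 3 power.
With the ratio pinned down, the budget gives x* = M/(P_x + P_y·(y/x)) and y* = (y/x)·x*.
Numerically y/x = 0.010123, so x* = 152/(10.6 + 9.8·0.010123) = 14.2067 and y* = 0.010123·14.2067 = 0.1438.

y* = 0.1438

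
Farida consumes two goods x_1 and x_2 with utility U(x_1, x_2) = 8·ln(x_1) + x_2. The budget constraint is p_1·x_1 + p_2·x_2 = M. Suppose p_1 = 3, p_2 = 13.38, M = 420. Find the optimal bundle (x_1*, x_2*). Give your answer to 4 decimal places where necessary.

x_1* = 35.68, x_2* = 23.3901

At the given prices: x_1* = 8·13.38/3 = 35.68, and x_2* = 23.3901.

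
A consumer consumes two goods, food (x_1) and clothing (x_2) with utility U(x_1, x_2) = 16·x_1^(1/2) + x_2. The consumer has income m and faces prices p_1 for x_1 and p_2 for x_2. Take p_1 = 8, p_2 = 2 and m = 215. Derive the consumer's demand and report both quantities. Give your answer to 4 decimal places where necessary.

Set MRS = p_1/p_2: 8·x_1^(−1/2) = p_1/p_2.
Solve: √x_1 = 8·p_2/p_1, so x_1*(p_1,p_2) = (8·p_2/p_1)², and x_2* = (m − p_1·x_1*)/p_2.
Plugging in: x_1* = (8·2/8)² = 4, x_2* = 91.5.

x_1* = 4, x_2* = 91.5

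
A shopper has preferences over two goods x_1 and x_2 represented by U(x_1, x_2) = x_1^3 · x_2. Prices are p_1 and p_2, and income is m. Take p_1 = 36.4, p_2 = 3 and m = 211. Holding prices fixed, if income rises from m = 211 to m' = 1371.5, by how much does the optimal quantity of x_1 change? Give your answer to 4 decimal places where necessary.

Δx_1* = 23.9114

Demand: x_1*(p_1,p_2,m) = 0.75·m/p_1 and x_2* = 0.25·m/p_2.
At p_1=36.4, p_2=3, m=211: x_1* = 0.75·211/36.4 = 4.3475.
At m' = 1371.5: x_1* = 28.2589. Change: 28.2589 − 4.3475 = 23.9114.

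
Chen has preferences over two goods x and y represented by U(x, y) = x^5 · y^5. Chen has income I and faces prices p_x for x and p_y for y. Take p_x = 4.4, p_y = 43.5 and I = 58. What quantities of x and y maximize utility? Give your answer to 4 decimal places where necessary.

x* = 6.5909, y* = 0.6667

MU_x/MU_y = (5·y)/(5·x); tangency sets this equal to p_x/p_y.
Rearranging, p_y·y = p_x·x. Substituting into the budget gives p_x·x·(1 + 1) = I.
Demand: x*(p_x,p_y,I) = 0.5·I/p_x and y* = 0.5·I/p_y.
At p_x=4.4, p_y=43.5, I=58: x* = 0.5·58/4.4 = 6.5909, y* = 0.6667.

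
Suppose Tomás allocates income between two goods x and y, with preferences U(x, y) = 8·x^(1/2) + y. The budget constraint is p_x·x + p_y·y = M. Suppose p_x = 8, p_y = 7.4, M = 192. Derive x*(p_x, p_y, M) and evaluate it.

x* = 13.69

Utility is quasi-linear in y; the FOC for x is 4/√x = p_x/p_y.
Thus x* = (4·p_y/p_x)² — independent of M — with the rest of income spent on y.
Plugging in: x* = (4·7.4/8)² = 13.69.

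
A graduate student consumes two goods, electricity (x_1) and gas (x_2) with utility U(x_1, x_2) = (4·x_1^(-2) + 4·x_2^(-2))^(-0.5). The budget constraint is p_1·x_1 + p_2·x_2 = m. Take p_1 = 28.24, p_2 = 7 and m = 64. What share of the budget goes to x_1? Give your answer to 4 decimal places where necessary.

share on x_1 = 0.7171

From the CES first-order condition, (x_2/x_1)^(3) = p_1/p_2.
Solve for the ratio: x_2/x_1 = [p_1/p_2]^(1/3).
Substitute x_2 = (x_2/x_1)·x_1 into the budget: x_1* = m/(p_1 + p_2·(x_2/x_1)).
Numerically x_2/x_1 = 1.591924, so x_1* = 64/(28.24 + 7·1.591924) = 1.625 and x_2* = 1.591924·1.625 = 2.587.
Expenditure on x_1: 28.24·1.625 = 45.8913; share = 0.7171.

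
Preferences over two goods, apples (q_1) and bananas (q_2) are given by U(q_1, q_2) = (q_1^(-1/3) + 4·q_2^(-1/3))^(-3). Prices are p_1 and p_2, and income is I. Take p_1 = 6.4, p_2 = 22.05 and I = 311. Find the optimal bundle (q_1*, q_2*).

MU_q_1 ∝ q_1^(-4/3), MU_q_2 ∝ 4·q_2^(-4/3), so MRS = (1/4)·(q_2/q_1)^(4/3) = p_1/p_2.
Hence q_2/q_1 = (4·p_1/p_2)^(1/(4/3)), i.e. raised to the 0.75 power.
With the ratio pinned down, the budget gives q_1* = I/(p_1 + p_2·(q_2/q_1)) and q_2* = (q_2/q_1)·q_1*.
Numerically q_2/q_1 = 1.118468, so q_1* = 311/(6.4 + 22.05·1.118468) = 10.0122 and q_2* = 1.118468·10.0122 = 11.1983.

q_1* = 10.0122, q_2* = 11.1983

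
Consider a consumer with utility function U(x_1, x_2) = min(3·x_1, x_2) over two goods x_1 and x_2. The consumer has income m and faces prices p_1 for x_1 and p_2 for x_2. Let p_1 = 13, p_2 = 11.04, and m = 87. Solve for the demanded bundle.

x_1* = 1.8864, x_2* = 5.6592

Demand: x_1*(p_1,p_2,m) = m/(p_1 + 3·p_2), x_2* = 3·m/(p_1 + 3·p_2).
Here 13 + 3·11.04 = 46.12, giving x_1* = 1.8864 and x_2* = 5.6592.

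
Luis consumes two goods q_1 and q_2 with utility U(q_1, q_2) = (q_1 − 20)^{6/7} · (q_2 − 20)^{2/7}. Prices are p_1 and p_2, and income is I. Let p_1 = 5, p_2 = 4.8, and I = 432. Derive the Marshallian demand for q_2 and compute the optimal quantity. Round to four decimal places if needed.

q_2* = 32.2917

This is Cobb-Douglas in (q_1−20, q_2−20): tangency gives 6/7·p_2·(q_2−20) = 2/7·p_1·(q_1−20).
After buying the subsistence bundle (20, 20), a share 0.75 of the remaining income goes to q_1: q_1* = 20 + 0.75·(I − 20p_1 − 20p_2)/p_1.
Discretionary income = 432 − 20·5 − 20·4.8 = 236; q_2* = 20 + 0.25·236/4.8 = 32.2917.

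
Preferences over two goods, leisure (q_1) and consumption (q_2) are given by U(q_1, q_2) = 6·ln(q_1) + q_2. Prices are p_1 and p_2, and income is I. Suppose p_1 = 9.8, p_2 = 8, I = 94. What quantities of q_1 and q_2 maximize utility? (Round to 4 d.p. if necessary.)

q_1* = 4.898, q_2* = 5.75

Set MRS = p_1/p_2: (6/q_1)/1 = p_1/p_2.
So q_1*(p_1,p_2) = 6·p_2/p_1, independent of income; and q_2* = (I − 6·p_2)/p_2.
At the given prices: q_1* = 6·8/9.8 = 4.898, and q_2* = 5.75.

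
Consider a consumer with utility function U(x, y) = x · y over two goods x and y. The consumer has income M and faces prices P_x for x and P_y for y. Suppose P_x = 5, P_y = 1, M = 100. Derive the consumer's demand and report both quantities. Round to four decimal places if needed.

The MRS is y/x. Set MRS = P_x/P_y.
Rearranging, P_y·y = P_x·x. Substituting into the budget gives P_x·x·(1 + 1) = M.
Demand: x*(P_x,P_y,M) = 0.5·M/P_x and y* = 0.5·M/P_y.
At P_x=5, P_y=1, M=100: x* = 0.5·100/5 = 10, y* = 50.

x* = 10, y* = 50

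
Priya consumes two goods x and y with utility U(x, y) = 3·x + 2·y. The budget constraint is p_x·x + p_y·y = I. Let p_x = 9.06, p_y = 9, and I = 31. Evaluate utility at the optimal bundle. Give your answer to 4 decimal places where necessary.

Numerically: x* = 3.4216, y* = 0.
Utility at the optimum: U(3.4216, 0) = 10.2649.

V = 10.2649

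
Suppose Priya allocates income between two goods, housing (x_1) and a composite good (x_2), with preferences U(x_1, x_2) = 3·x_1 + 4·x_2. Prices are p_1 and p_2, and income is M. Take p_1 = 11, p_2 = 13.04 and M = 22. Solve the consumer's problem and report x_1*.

Perfect substitutes: compare marginal utility per dollar. 3/p_1 vs 4/p_2 → 0.2727 vs 0.3067.
x_2 gives more utility per dollar, so spend all income on x_2: x_2* = M/p_2, x_1* = 0.
Numerically: x_1* = 0, x_2* = 1.6871.

x_1* = 0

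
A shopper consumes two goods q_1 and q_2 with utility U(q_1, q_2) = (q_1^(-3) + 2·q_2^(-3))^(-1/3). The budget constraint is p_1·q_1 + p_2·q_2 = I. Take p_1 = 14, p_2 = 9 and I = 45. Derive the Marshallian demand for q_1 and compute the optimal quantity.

MRS = MU_q_1/MU_q_2 = (1/2)·(q_2/q_1)^(4). Set equal to p_1/p_2.
Hence q_2/q_1 = (2·p_1/p_2)^(1/(4)), i.e. raised to the 0.25 power.
With the ratio pinned down, the budget gives q_1* = I/(p_1 + p_2·(q_2/q_1)) and q_2* = (q_2/q_1)·q_1*.
Numerically q_2/q_1 = 1.328094, so q_1* = 45/(14 + 9·1.328094) = 1.7339.

q_1* = 1.7339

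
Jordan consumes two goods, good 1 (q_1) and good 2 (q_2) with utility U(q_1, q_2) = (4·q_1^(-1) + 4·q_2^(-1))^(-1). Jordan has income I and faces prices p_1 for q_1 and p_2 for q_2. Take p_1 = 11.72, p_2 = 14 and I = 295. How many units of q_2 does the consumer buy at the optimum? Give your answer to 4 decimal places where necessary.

MRS = MU_q_1/MU_q_2 = (q_2/q_1)^(2). Set equal to p_1/p_2.
Hence q_2/q_1 = (p_1/p_2)^(1/(2)), i.e. raised to the 0.5 power.
With the ratio pinned down, the budget gives q_1* = I/(p_1 + p_2·(q_2/q_1)) and q_2* = (q_2/q_1)·q_1*.
Numerically q_2/q_1 = 0.914955, so q_1* = 295/(11.72 + 14·0.914955) = 12.0264 and q_2* = 0.914955·12.0264 = 11.0036.

q_2* = 11.0036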